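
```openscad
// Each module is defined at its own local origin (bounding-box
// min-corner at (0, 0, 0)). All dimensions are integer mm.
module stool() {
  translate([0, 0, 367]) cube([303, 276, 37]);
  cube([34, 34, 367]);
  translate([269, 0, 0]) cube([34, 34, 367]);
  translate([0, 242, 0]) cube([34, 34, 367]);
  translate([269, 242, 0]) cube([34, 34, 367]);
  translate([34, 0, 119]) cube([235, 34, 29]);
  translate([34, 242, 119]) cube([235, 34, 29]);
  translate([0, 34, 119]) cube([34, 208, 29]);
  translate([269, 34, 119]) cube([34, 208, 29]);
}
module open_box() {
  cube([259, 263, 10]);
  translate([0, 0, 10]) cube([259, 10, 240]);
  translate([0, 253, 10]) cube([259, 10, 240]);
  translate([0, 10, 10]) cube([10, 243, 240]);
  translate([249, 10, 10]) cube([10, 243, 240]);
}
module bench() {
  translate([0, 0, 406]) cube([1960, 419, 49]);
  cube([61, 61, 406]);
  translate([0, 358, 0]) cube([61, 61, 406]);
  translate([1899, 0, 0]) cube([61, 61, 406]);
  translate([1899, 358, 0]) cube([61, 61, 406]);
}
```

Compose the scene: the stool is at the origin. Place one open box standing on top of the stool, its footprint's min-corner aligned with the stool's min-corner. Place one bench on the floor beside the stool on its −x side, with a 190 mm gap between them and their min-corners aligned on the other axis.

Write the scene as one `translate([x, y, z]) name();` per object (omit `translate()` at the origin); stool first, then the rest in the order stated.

stool();
translate([0, 0, 404]) open_box();
translate([-2150, 0, 0]) bench();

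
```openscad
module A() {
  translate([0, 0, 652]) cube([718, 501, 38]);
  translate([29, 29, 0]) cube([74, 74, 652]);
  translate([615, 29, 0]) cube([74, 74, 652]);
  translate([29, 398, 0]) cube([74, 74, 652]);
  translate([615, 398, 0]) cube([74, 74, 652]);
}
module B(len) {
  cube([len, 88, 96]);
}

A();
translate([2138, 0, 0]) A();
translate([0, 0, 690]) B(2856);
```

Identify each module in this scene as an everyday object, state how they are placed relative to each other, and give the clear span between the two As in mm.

Second table starts at x = 2138; first ends at x = 718; clear span = 2138 − 718 = 1420 mm.

A is a table. B is a beam. A beam spans the tops of two tables. The clear span between the two tables is 1420 mm.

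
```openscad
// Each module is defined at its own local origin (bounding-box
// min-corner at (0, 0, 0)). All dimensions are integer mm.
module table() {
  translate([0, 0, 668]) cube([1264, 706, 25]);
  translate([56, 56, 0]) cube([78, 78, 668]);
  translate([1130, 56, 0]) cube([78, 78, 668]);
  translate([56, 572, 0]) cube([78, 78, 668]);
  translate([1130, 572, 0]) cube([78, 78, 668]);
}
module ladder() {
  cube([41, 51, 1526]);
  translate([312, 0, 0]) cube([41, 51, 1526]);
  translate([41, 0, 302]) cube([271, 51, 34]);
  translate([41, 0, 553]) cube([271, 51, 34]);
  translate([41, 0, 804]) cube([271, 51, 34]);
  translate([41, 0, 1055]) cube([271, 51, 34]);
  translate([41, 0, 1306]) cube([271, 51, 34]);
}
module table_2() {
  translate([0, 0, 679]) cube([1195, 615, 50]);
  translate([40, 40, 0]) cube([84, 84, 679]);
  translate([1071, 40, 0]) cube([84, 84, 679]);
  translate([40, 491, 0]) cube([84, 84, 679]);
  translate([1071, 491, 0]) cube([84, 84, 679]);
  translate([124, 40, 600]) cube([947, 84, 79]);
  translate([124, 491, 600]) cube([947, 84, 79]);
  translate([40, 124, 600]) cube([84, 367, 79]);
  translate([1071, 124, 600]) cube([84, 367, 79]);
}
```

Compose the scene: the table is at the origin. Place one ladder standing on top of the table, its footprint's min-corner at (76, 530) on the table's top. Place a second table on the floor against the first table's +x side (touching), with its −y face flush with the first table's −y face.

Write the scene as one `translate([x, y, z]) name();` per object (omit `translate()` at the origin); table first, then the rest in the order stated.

table();
translate([76, 530, 693]) ladder();
translate([1264, 0, 0]) table_2();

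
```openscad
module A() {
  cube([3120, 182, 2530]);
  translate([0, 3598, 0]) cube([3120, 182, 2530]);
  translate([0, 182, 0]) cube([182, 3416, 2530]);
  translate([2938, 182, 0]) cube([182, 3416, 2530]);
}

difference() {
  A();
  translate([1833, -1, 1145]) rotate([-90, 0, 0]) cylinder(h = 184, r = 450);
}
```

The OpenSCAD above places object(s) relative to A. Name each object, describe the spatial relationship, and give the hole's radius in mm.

A is a house frame. The house frame has a circular hole through its front wall. The hole's radius is 450 mm.

The subtracted cylinder has r = 450 mm.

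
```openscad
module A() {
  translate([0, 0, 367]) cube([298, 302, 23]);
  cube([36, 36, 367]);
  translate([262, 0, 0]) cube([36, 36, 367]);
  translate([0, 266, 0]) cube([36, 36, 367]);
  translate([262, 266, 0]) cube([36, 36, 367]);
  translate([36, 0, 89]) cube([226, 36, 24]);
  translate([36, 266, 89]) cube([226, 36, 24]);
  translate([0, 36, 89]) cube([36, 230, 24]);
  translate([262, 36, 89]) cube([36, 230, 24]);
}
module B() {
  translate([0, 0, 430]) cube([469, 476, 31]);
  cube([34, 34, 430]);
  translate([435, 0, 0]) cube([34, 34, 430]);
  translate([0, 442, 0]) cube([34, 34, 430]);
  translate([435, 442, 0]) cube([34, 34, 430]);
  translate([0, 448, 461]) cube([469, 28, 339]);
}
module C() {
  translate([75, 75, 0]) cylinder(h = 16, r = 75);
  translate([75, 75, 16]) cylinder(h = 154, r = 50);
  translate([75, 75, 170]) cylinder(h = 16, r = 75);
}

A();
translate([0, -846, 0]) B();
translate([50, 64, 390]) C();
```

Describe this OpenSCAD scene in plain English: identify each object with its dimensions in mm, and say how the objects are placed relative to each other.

A is a four-legged stool. The seat is 298×302 mm, 23 mm thick, top at z = 390 mm. It stands on four square legs, each 36×36 mm in cross-section, from z = 0 to the seat underside, each flush with a corner of the seat. Four stretchers, 36 mm wide and 24 mm tall, connect adjacent legs with their undersides at z = 89 mm, each running between the inner faces of the legs it joins and aligned with the legs' outer faces on the other axis.

B is a chair: 469×476 mm seat, 31 mm thick, top at z = 461 mm, on four 34 mm square corner legs flush with the seat edges. A 28 mm thick backrest slab spans the full seat width, extending 339 mm above the seat top, its back face flush with the seat's +y edge.

C is a spool: two coaxial disc flanges of radius 75 mm and thickness 16 mm, joined by a core cylinder of radius 50 mm and height 154 mm. The lower flange rests on z = 0 and the three cylinders share a vertical axis.

The chair is on the floor beside the stool on its −y side. The spool is on top of the stool.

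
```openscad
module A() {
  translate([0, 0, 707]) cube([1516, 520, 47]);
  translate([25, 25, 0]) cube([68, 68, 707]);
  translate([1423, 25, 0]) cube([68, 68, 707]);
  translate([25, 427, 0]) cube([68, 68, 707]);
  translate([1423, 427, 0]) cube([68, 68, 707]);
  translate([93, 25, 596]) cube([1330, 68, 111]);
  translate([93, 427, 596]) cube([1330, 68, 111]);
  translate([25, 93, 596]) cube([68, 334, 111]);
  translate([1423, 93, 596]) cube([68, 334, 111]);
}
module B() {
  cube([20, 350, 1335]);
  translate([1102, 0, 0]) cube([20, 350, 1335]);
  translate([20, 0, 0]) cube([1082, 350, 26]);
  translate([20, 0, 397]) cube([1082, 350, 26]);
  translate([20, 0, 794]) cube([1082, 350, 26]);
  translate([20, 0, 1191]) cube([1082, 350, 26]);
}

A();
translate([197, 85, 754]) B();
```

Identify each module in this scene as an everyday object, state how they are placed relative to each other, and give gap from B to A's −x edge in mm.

A is a table. B is a bookshelf. The bookshelf is on top of the table, centred. The gap from the bookshelf to the table's −x edge is 197 mm.

The bookshelf's min-x is at 197; the table's min-x is 0; gap = 197 mm.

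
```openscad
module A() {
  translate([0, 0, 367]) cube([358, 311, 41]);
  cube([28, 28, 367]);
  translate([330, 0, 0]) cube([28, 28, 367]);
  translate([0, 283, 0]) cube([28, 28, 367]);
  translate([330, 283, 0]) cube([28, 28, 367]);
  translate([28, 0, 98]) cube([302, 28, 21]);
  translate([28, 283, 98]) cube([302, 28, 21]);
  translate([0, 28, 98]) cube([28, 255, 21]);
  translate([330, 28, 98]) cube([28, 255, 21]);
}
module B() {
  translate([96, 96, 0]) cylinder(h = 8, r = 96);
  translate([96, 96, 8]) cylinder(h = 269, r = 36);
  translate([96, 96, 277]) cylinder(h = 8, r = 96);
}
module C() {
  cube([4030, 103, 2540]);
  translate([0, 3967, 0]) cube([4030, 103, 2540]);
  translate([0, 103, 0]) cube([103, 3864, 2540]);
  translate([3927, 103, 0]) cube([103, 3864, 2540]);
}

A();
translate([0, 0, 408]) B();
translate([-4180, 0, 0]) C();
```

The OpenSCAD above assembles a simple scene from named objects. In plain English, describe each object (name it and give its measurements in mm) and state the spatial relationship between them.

A is a simple wooden stool: a rectangular seat 358 mm (x) by 311 mm (y), 41 mm thick, top face at z = 408 mm, on four square legs, each 28×28 mm in cross-section. The legs rest on z = 0, each flush with a corner of the seat. Four stretchers, 28 mm wide and 21 mm tall, connect adjacent legs with their undersides at z = 98 mm, each running between the inner faces of the legs it joins and aligned with the legs' outer faces on the other axis.

B is a spool: two coaxial disc flanges of radius 96 mm and thickness 8 mm, joined by a core cylinder of radius 36 mm and height 269 mm. The lower flange rests on z = 0 and the three cylinders share a vertical axis.

C is a box-shaped house frame (walls only): outside footprint 4030×4070 mm, wall height 2540 mm, wall thickness 103 mm. The two y-facing walls run the full x-width; the two x-facing walls fit between the inner faces of the y-facing walls.

The spool is on top of the stool. The house frame is on the floor beside the stool on its −x side.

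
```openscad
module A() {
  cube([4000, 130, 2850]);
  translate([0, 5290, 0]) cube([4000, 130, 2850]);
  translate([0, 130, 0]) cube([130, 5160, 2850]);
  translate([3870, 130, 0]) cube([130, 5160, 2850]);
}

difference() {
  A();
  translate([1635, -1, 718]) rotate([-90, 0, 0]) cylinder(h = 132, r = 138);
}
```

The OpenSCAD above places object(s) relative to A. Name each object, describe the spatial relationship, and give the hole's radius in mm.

A is a house frame. The house frame has a circular hole through its front wall. The hole's radius is 138 mm.

The subtracted cylinder has r = 138 mm.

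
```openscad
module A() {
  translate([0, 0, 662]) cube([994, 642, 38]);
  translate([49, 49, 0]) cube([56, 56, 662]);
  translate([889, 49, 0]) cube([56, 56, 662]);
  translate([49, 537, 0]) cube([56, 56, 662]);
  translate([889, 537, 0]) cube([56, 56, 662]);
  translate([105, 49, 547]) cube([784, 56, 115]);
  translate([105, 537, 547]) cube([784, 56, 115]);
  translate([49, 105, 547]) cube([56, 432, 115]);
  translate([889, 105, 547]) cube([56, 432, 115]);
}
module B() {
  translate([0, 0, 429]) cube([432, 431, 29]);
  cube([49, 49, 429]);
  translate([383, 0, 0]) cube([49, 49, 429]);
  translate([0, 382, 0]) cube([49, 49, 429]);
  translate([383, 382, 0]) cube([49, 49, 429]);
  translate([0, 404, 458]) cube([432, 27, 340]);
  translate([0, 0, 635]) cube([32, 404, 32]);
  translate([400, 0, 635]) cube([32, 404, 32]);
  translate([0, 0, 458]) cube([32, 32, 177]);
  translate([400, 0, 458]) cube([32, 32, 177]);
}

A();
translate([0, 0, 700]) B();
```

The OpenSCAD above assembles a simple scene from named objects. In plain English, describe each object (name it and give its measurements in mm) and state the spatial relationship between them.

A is a table with a 994×642 mm rectangular top, 38 mm thick, top surface at z = 700 mm, supported by four 56×56 mm square legs, each inset 49 mm from the nearest pair of top edges, running from the floor. Four apron rails, 56 mm thick and 115 mm tall, run between adjacent legs with their top edges flush with the underside of the top and their outer faces flush with the legs' outer faces.

B is a chair: 432×431 mm seat, 29 mm thick, top at z = 458 mm, on four 49 mm square corner legs flush with the seat edges. A 27 mm thick backrest slab spans the full seat width, extending 340 mm above the seat top, its back face flush with the seat's +y edge. Two armrests of 32×32 mm section run along each side from the seat's front edge to the front of the backrest, top faces 209 mm above the seat top and outer faces flush with the seat's x-edges; a 32×32 mm post under the front of each armrest stands on the seat at the front corner.

The chair is on top of the table.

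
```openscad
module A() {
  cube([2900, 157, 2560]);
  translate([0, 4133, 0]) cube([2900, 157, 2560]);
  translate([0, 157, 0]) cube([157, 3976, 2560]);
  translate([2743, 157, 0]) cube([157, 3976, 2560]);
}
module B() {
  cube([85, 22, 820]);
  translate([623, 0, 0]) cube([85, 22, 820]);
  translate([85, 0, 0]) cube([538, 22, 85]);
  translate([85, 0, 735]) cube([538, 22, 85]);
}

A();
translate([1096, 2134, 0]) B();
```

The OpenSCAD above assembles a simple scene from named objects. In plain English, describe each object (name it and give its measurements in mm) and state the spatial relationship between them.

A is a box-shaped house frame (walls only): outside footprint 2900×4290 mm, wall height 2560 mm, wall thickness 157 mm. The two y-facing walls run the full x-width; the two x-facing walls fit between the inner faces of the y-facing walls.

B is a rectangular picture frame lying in the x–z plane (depth along y). The opening is 538 mm wide (x) by 650 mm tall (z), surrounded by a border 85 mm wide on all four sides. The frame is 22 mm deep and is made of two full-height vertical stiles with two horizontal rails fitted between them.

The picture frame sits inside the house frame, centred.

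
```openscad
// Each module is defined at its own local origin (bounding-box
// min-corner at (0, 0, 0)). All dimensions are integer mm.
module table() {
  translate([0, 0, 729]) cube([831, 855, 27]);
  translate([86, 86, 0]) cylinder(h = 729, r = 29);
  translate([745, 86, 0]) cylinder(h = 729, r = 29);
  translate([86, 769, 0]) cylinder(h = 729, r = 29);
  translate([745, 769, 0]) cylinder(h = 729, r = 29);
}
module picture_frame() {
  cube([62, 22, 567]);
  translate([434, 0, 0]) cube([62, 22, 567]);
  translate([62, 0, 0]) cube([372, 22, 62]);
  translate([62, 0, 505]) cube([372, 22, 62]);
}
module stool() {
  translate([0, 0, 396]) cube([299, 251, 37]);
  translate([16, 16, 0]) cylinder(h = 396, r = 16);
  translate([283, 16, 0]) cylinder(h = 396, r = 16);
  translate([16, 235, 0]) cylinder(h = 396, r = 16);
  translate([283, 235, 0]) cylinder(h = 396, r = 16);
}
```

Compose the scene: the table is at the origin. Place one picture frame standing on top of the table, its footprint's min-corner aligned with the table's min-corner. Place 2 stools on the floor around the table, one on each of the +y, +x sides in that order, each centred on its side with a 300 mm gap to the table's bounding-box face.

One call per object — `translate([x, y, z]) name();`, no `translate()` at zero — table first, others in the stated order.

table();
translate([0, 0, 756]) picture_frame();
translate([266, 1155, 0]) stool();
translate([1131, 302, 0]) stool();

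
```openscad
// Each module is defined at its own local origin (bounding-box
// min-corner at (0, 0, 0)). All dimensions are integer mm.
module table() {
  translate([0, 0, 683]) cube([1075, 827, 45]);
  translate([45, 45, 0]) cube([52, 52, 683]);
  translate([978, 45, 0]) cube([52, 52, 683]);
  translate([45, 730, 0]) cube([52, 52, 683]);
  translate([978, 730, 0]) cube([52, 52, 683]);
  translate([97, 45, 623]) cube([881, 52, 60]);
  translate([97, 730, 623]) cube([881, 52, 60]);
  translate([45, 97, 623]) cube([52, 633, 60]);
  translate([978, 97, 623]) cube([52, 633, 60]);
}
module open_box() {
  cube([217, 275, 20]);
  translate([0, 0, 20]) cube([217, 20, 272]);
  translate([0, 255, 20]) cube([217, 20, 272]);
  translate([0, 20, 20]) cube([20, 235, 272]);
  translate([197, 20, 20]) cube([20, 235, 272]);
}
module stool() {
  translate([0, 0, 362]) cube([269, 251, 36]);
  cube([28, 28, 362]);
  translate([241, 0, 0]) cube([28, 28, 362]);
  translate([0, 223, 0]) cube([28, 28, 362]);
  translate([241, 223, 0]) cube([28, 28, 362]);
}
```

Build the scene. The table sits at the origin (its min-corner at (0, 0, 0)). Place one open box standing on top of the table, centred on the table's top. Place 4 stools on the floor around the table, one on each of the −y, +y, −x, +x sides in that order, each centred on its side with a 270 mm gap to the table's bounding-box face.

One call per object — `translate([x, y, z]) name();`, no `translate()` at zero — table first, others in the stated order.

table();
translate([429, 276, 728]) open_box();
translate([403, -521, 0]) stool();
translate([403, 1097, 0]) stool();
translate([-539, 288, 0]) stool();
translate([1345, 288, 0]) stool();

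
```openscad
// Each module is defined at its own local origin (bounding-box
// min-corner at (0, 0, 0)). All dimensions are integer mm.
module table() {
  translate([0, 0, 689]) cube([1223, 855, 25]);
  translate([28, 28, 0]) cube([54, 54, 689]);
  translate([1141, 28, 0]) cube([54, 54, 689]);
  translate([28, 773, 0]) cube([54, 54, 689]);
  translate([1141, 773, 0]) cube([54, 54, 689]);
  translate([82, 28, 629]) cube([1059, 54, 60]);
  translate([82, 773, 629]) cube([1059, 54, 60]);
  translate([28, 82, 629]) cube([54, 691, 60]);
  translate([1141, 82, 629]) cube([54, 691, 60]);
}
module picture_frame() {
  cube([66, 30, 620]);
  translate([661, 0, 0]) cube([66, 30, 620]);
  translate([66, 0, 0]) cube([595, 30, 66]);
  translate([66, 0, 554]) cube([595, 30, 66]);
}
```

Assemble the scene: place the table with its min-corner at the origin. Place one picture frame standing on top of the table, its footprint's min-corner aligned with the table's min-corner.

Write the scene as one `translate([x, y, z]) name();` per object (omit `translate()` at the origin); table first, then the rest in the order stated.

table();
translate([0, 0, 714]) picture_frame();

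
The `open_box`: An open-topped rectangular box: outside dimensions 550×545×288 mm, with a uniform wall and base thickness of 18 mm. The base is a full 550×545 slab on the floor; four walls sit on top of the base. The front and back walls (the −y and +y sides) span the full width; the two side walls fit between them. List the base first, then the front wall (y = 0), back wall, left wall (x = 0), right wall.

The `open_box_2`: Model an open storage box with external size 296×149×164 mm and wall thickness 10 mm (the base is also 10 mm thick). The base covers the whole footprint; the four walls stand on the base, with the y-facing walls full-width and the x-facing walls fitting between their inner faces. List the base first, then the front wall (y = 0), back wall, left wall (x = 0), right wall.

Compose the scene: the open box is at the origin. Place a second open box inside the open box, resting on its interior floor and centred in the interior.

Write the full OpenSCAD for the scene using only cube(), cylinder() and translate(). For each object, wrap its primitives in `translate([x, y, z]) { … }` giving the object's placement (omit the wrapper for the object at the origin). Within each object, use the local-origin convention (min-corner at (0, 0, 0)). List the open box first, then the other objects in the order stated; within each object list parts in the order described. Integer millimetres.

cube([550, 545, 18]);
translate([0, 0, 18]) cube([550, 18, 270]);
translate([0, 527, 18]) cube([550, 18, 270]);
translate([0, 18, 18]) cube([18, 509, 270]);
translate([532, 18, 18]) cube([18, 509, 270]);
translate([127, 198, 18]) {
  cube([296, 149, 10]);
  translate([0, 0, 10]) cube([296, 10, 154]);
  translate([0, 139, 10]) cube([296, 10, 154]);
  translate([0, 10, 10]) cube([10, 129, 154]);
  translate([286, 10, 10]) cube([10, 129, 154]);
}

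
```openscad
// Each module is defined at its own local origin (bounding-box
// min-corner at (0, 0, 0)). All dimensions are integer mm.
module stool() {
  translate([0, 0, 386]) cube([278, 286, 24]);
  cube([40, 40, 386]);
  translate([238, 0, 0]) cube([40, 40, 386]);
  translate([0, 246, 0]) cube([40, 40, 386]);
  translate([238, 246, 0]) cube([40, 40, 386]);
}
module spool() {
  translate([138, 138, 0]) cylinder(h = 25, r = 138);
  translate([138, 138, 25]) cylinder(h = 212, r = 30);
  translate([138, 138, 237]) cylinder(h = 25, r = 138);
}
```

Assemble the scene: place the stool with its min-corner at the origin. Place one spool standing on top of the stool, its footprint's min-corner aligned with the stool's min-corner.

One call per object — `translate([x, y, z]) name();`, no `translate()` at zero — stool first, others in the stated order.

stool();
translate([0, 0, 410]) spool();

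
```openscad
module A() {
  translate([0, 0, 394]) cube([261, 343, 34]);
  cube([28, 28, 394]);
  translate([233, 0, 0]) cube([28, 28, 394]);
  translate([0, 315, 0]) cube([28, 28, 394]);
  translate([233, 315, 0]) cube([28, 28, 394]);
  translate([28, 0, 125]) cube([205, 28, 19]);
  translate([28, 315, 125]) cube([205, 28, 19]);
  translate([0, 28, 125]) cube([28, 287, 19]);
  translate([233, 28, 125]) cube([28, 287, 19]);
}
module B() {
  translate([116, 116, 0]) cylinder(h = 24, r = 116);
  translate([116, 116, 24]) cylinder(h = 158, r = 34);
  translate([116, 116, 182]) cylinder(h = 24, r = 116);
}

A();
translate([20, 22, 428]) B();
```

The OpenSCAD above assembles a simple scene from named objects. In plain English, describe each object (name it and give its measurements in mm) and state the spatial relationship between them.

A is a four-legged stool. The seat is a 261×343×34 mm slab whose top surface is at z = 428 mm; four square legs, each 28×28 mm in cross-section, run from the floor (z = 0) to the underside of the seat, each flush with a corner of the seat. Four stretchers, 28 mm wide and 19 mm tall, connect adjacent legs with their undersides at z = 125 mm, each running between the inner faces of the legs it joins and aligned with the legs' outer faces on the other axis.

B is a spool: two coaxial disc flanges of radius 116 mm and thickness 24 mm, joined by a core cylinder of radius 34 mm and height 158 mm. The lower flange rests on z = 0 and the three cylinders share a vertical axis.

The spool is on top of the stool.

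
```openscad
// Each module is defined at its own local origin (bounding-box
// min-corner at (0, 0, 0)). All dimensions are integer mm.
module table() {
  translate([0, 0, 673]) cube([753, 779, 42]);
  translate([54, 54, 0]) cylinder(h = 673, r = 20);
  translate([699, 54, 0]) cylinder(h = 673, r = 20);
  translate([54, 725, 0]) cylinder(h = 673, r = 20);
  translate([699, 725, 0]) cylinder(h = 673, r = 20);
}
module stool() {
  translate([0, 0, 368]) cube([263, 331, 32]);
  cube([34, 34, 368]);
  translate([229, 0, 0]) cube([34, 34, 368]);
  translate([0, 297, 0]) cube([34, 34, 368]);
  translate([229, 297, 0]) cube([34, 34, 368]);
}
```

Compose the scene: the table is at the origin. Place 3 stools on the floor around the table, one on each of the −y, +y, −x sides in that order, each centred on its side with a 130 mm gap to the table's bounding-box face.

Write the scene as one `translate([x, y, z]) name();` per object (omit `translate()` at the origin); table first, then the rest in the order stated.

table();
translate([245, -461, 0]) stool();
translate([245, 909, 0]) stool();
translate([-393, 224, 0]) stool();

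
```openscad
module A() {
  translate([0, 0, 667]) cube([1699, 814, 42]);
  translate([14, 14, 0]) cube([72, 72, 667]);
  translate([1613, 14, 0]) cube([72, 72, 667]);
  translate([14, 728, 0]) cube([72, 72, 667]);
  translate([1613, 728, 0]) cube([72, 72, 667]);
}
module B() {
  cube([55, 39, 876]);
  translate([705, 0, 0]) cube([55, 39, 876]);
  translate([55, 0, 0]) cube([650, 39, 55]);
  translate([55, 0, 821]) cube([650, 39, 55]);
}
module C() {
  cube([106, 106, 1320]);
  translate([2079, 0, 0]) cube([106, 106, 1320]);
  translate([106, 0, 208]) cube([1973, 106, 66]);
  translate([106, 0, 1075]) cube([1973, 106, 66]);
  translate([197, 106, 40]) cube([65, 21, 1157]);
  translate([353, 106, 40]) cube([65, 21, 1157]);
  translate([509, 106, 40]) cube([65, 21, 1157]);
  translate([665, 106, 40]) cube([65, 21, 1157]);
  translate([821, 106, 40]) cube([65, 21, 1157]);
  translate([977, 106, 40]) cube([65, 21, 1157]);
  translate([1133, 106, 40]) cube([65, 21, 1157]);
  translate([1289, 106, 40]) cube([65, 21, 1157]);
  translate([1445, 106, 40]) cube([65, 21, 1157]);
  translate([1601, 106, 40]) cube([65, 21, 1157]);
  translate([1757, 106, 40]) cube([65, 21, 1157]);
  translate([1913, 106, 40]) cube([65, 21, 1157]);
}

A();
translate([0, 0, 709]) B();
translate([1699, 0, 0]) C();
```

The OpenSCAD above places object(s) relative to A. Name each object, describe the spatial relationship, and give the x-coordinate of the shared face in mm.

The table's +x face and the fence section's −x face are both at x = 1699 mm.

A is a table. B is a picture frame. C is a fence section. The picture frame is on top of the table. The fence section is against the table's +x side, with their −y faces flush. The x-coordinate of the shared face is 1699 mm.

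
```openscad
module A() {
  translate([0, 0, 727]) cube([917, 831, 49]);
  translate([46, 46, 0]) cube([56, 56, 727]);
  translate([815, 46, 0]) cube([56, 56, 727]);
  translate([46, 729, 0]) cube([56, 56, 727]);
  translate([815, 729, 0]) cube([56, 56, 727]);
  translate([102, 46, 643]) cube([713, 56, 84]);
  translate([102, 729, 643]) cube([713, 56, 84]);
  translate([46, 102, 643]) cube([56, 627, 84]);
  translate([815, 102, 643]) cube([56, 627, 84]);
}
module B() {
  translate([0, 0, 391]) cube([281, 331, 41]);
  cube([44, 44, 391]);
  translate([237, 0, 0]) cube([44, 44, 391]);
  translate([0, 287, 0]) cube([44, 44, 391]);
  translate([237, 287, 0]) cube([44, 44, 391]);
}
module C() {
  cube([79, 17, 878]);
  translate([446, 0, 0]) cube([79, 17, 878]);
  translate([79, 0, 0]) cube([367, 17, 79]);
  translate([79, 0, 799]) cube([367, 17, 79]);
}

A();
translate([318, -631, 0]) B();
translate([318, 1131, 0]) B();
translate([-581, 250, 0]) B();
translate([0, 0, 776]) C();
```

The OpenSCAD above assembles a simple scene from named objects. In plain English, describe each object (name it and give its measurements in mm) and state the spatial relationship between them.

A is a table with a 917×831 mm rectangular top, 49 mm thick, top surface at z = 776 mm, supported by four 56×56 mm square legs, each inset 46 mm from the nearest pair of top edges, running from the floor. Four apron rails, 56 mm thick and 84 mm tall, run between adjacent legs with their top edges flush with the underside of the top and their outer faces flush with the legs' outer faces.

B is a four-legged stool. The seat is a 281×331×41 mm slab whose top surface is at z = 432 mm; four square legs, each 44×44 mm in cross-section, run from the floor (z = 0) to the underside of the seat, each flush with a corner of the seat.

C is a picture frame with a 367×720 mm rectangular opening (x by z) and a uniform 79 mm border on every side. Frame depth is 17 mm along y. It is built from two vertical stiles running the full outside height and two horizontal rails spanning the gap between the stiles.

Three stools sit around the table at the −y, +y, −x sides. The picture frame is on top of the table.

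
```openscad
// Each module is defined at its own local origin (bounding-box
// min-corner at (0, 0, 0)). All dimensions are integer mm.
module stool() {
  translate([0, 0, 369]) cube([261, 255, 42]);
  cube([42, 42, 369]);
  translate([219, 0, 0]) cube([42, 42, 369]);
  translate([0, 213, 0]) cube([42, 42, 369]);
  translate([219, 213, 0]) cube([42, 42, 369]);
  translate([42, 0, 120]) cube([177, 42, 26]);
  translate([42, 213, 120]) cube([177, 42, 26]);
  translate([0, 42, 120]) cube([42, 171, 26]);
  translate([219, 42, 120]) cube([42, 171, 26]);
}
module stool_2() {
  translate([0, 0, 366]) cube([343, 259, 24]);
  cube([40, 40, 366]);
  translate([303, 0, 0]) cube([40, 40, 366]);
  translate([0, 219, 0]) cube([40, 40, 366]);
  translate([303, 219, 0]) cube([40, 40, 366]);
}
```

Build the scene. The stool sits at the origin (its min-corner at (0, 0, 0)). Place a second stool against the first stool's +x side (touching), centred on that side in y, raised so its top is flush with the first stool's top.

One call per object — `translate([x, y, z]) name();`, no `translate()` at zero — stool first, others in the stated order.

stool();
translate([261, -2, 21]) stool_2();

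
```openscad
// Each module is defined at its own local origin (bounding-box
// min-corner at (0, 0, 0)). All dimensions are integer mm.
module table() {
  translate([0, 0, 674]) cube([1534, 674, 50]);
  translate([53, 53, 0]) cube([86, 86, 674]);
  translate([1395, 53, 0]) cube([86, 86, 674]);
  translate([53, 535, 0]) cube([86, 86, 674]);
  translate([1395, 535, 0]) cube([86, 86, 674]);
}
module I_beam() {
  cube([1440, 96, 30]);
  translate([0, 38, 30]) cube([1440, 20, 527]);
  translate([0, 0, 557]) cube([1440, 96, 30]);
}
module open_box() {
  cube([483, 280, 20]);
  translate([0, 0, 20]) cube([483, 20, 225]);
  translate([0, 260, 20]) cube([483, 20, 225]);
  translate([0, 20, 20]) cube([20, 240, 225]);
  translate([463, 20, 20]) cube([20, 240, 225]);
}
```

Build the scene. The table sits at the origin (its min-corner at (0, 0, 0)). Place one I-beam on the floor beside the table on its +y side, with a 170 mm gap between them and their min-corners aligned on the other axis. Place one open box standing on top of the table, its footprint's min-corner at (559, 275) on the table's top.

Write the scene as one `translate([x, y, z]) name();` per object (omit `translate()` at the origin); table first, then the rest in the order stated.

table();
translate([0, 844, 0]) I_beam();
translate([559, 275, 724]) open_box();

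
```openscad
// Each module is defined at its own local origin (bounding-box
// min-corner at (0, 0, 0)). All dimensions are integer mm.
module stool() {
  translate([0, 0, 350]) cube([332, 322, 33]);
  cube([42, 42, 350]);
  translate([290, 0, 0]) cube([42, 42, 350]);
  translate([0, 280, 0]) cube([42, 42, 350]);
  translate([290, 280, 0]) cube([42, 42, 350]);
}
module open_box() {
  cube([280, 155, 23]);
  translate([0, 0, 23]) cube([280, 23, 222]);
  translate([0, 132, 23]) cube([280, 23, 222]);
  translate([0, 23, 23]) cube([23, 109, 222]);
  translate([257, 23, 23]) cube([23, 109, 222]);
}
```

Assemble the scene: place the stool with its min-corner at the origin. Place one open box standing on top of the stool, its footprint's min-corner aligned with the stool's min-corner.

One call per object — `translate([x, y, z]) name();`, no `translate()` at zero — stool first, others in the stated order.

stool();
translate([0, 0, 383]) open_box();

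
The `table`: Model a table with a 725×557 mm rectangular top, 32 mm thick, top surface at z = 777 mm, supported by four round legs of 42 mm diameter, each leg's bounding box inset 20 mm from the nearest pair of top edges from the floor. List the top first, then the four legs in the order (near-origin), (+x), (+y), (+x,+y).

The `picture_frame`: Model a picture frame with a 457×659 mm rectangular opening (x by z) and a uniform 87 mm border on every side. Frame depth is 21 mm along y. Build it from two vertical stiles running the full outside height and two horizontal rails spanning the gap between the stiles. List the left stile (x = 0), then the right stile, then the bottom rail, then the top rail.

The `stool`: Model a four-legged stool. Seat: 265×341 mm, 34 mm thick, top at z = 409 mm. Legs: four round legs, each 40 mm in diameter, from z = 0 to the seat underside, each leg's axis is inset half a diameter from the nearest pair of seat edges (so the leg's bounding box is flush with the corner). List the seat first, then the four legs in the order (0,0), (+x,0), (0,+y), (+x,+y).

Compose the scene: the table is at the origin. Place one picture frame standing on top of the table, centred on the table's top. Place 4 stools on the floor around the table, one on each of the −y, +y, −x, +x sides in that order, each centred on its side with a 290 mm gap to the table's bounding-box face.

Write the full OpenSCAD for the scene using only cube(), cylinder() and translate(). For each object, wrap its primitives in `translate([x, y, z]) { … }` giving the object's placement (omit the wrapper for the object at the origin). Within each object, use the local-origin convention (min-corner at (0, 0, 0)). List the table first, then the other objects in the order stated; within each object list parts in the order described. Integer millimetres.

translate([0, 0, 745]) cube([725, 557, 32]);
translate([41, 41, 0]) cylinder(h = 745, r = 21);
translate([684, 41, 0]) cylinder(h = 745, r = 21);
translate([41, 516, 0]) cylinder(h = 745, r = 21);
translate([684, 516, 0]) cylinder(h = 745, r = 21);
translate([47, 268, 777]) {
  cube([87, 21, 833]);
  translate([544, 0, 0]) cube([87, 21, 833]);
  translate([87, 0, 0]) cube([457, 21, 87]);
  translate([87, 0, 746]) cube([457, 21, 87]);
}
translate([230, -631, 0]) {
  translate([0, 0, 375]) cube([265, 341, 34]);
  translate([20, 20, 0]) cylinder(h = 375, r = 20);
  translate([245, 20, 0]) cylinder(h = 375, r = 20);
  translate([20, 321, 0]) cylinder(h = 375, r = 20);
  translate([245, 321, 0]) cylinder(h = 375, r = 20);
}
translate([230, 847, 0]) {
  translate([0, 0, 375]) cube([265, 341, 34]);
  translate([20, 20, 0]) cylinder(h = 375, r = 20);
  translate([245, 20, 0]) cylinder(h = 375, r = 20);
  translate([20, 321, 0]) cylinder(h = 375, r = 20);
  translate([245, 321, 0]) cylinder(h = 375, r = 20);
}
translate([-555, 108, 0]) {
  translate([0, 0, 375]) cube([265, 341, 34]);
  translate([20, 20, 0]) cylinder(h = 375, r = 20);
  translate([245, 20, 0]) cylinder(h = 375, r = 20);
  translate([20, 321, 0]) cylinder(h = 375, r = 20);
  translate([245, 321, 0]) cylinder(h = 375, r = 20);
}
translate([1015, 108, 0]) {
  translate([0, 0, 375]) cube([265, 341, 34]);
  translate([20, 20, 0]) cylinder(h = 375, r = 20);
  translate([245, 20, 0]) cylinder(h = 375, r = 20);
  translate([20, 321, 0]) cylinder(h = 375, r = 20);
  translate([245, 321, 0]) cylinder(h = 375, r = 20);
}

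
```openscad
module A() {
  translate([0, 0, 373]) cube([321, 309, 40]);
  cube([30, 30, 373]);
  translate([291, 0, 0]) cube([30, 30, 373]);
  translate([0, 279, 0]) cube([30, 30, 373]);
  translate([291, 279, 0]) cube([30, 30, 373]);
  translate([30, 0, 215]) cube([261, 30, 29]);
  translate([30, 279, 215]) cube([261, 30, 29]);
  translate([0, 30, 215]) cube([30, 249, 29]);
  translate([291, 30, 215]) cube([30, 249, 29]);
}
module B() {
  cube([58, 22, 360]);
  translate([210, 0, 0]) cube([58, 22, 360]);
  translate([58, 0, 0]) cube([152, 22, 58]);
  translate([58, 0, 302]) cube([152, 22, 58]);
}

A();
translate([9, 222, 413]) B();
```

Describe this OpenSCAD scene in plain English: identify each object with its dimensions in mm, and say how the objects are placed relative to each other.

A is a simple wooden stool: a rectangular seat 321 mm (x) by 309 mm (y), 40 mm thick, top face at z = 413 mm, on four square legs, each 30×30 mm in cross-section. The legs rest on z = 0, each flush with a corner of the seat. Four stretchers, 30 mm wide and 29 mm tall, connect adjacent legs with their undersides at z = 215 mm, each running between the inner faces of the legs it joins and aligned with the legs' outer faces on the other axis.

B is a rectangular picture frame lying in the x–z plane (depth along y). The opening is 152 mm wide (x) by 244 mm tall (z), surrounded by a border 58 mm wide on all four sides. The frame is 22 mm deep and is made of two full-height vertical stiles with two horizontal rails fitted between them.

The picture frame is on top of the stool.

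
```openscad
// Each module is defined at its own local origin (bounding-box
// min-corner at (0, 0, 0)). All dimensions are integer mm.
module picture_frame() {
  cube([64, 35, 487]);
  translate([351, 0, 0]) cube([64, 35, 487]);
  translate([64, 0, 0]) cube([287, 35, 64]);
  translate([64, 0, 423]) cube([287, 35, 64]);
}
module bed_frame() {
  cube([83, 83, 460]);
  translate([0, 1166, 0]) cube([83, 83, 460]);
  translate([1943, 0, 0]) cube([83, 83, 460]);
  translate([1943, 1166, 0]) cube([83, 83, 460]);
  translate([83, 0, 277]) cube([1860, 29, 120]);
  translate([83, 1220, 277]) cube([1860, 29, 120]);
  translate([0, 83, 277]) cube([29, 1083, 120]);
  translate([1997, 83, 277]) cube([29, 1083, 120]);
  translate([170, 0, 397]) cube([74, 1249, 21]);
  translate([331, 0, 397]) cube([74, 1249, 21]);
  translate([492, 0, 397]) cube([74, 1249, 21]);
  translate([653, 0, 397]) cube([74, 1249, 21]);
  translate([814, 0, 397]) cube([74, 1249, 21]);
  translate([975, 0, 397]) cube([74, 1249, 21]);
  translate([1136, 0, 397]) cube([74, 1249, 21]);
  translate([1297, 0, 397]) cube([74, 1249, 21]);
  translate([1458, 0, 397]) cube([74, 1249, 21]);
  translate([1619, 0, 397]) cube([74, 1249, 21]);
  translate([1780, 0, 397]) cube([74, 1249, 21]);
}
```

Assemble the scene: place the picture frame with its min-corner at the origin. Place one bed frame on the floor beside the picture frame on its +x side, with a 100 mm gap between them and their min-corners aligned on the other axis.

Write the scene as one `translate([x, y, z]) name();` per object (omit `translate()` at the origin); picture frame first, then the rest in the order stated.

picture_frame();
translate([515, 0, 0]) bed_frame();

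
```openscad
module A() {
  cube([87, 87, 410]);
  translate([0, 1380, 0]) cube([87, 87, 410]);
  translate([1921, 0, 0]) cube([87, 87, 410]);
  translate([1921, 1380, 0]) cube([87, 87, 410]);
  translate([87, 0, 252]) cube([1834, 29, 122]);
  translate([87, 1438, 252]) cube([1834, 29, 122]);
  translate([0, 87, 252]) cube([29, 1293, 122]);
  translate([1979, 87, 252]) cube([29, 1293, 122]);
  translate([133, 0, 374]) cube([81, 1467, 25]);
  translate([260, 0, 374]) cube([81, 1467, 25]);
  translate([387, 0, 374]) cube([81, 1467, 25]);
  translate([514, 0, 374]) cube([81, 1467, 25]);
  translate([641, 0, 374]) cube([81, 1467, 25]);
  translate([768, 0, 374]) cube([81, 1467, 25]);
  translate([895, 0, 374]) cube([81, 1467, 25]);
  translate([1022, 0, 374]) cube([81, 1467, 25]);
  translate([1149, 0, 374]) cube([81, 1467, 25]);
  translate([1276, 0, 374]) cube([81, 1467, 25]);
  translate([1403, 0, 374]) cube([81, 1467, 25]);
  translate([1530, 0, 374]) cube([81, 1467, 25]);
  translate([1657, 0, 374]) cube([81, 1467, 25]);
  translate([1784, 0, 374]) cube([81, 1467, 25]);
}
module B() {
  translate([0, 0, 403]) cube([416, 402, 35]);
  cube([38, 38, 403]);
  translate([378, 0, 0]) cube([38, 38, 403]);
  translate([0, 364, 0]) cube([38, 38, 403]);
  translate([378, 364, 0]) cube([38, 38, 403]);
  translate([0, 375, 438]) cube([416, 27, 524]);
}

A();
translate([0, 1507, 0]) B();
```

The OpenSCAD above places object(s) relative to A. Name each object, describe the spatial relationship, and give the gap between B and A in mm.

A is a bed frame. B is a chair. The chair is on the floor beside the bed frame on its +y side. The gap between the chair and the bed frame is 40 mm.

The chair's nearest face is 40 mm from the bed frame's +y face.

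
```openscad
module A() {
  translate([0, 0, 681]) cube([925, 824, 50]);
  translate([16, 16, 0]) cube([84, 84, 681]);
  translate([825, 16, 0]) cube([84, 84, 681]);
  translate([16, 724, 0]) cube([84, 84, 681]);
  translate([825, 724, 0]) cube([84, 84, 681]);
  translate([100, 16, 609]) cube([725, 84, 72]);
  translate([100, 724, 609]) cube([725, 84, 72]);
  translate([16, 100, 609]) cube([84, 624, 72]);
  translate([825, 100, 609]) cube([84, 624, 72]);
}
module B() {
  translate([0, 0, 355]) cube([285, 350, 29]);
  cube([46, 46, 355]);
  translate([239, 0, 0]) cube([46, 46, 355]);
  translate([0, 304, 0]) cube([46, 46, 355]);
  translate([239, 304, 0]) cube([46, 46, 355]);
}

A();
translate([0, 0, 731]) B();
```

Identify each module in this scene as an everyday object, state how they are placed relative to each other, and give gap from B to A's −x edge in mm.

The stool's min-x is at 0; the table's min-x is 0; gap = 0 mm.

A is a table. B is a stool. The stool is on top of the table. The gap from the stool to the table's −x edge is 0 mm.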